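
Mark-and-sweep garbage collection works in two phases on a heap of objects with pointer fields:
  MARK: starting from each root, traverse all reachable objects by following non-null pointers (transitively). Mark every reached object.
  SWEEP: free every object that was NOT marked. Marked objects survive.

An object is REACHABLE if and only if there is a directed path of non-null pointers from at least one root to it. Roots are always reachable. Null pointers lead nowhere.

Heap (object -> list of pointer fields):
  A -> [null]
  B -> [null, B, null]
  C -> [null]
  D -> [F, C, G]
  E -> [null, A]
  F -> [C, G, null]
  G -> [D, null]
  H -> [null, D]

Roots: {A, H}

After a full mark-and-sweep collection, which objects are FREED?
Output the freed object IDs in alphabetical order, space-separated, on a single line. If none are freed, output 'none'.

Answer: B E

Derivation:
Roots: A H
Mark A: refs=null, marked=A
Mark H: refs=null D, marked=A H
Mark D: refs=F C G, marked=A D H
Mark F: refs=C G null, marked=A D F H
Mark C: refs=null, marked=A C D F H
Mark G: refs=D null, marked=A C D F G H
Unmarked (collected): B E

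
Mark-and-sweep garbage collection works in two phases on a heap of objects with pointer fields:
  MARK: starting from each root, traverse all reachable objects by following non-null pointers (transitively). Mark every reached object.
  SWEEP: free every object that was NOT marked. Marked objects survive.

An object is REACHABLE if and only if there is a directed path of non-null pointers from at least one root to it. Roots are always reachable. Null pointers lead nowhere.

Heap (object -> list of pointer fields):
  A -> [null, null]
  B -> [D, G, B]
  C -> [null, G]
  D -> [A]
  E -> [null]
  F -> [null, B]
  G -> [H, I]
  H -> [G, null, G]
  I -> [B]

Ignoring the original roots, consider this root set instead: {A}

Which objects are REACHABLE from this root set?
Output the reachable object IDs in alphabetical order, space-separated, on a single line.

Answer: A

Derivation:
Roots: A
Mark A: refs=null null, marked=A
Unmarked (collected): B C D E F G H I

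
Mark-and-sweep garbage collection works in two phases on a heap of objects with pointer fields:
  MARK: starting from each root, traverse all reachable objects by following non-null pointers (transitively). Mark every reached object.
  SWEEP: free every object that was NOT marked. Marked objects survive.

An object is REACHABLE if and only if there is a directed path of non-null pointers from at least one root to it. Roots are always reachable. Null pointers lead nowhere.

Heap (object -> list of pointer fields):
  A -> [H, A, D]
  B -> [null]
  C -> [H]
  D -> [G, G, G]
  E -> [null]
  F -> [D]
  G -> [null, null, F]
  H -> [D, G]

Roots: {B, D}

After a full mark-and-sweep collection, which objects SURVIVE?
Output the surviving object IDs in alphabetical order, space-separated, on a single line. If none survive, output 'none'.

Roots: B D
Mark B: refs=null, marked=B
Mark D: refs=G G G, marked=B D
Mark G: refs=null null F, marked=B D G
Mark F: refs=D, marked=B D F G
Unmarked (collected): A C E H

Answer: B D F G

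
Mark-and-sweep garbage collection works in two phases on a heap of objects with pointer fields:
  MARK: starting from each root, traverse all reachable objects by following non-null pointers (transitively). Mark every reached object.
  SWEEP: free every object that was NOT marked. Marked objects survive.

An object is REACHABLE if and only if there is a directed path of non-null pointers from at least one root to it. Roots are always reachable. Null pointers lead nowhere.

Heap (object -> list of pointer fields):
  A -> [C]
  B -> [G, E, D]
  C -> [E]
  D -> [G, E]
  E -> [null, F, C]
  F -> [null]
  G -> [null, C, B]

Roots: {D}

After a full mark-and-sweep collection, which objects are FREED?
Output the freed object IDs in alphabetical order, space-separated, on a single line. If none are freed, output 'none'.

Roots: D
Mark D: refs=G E, marked=D
Mark G: refs=null C B, marked=D G
Mark E: refs=null F C, marked=D E G
Mark C: refs=E, marked=C D E G
Mark B: refs=G E D, marked=B C D E G
Mark F: refs=null, marked=B C D E F G
Unmarked (collected): A

Answer: A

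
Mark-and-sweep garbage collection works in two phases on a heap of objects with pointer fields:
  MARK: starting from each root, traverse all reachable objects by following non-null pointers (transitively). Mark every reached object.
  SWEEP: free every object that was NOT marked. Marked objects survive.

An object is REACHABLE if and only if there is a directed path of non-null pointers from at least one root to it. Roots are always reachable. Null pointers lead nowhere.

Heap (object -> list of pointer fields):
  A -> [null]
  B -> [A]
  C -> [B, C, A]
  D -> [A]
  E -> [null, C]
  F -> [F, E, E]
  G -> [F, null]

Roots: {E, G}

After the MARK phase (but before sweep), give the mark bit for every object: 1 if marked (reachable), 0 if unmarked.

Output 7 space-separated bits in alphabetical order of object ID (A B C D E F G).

Roots: E G
Mark E: refs=null C, marked=E
Mark G: refs=F null, marked=E G
Mark C: refs=B C A, marked=C E G
Mark F: refs=F E E, marked=C E F G
Mark B: refs=A, marked=B C E F G
Mark A: refs=null, marked=A B C E F G
Unmarked (collected): D

Answer: 1 1 1 0 1 1 1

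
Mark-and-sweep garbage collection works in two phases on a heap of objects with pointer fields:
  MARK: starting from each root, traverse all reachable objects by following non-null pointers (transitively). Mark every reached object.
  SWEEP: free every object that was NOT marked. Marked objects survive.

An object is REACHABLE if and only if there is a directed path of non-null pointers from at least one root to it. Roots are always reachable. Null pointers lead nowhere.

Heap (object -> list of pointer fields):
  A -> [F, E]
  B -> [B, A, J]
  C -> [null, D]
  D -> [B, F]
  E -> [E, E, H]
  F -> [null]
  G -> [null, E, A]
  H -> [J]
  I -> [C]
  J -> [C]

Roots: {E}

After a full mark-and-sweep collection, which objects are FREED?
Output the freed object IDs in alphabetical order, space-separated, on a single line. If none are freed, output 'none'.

Roots: E
Mark E: refs=E E H, marked=E
Mark H: refs=J, marked=E H
Mark J: refs=C, marked=E H J
Mark C: refs=null D, marked=C E H J
Mark D: refs=B F, marked=C D E H J
Mark B: refs=B A J, marked=B C D E H J
Mark F: refs=null, marked=B C D E F H J
Mark A: refs=F E, marked=A B C D E F H J
Unmarked (collected): G I

Answer: G I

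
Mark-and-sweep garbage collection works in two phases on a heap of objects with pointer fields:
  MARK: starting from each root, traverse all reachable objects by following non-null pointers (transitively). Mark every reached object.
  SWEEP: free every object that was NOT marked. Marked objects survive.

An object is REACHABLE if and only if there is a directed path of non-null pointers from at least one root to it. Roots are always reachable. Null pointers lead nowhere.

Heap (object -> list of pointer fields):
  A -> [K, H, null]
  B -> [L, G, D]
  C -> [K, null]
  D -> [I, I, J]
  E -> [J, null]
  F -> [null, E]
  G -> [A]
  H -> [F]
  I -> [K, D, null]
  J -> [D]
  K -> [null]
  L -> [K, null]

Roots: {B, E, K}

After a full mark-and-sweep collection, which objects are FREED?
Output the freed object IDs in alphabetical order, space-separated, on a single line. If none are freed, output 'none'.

Answer: C

Derivation:
Roots: B E K
Mark B: refs=L G D, marked=B
Mark E: refs=J null, marked=B E
Mark K: refs=null, marked=B E K
Mark L: refs=K null, marked=B E K L
Mark G: refs=A, marked=B E G K L
Mark D: refs=I I J, marked=B D E G K L
Mark J: refs=D, marked=B D E G J K L
Mark A: refs=K H null, marked=A B D E G J K L
Mark I: refs=K D null, marked=A B D E G I J K L
Mark H: refs=F, marked=A B D E G H I J K L
Mark F: refs=null E, marked=A B D E F G H I J K L
Unmarked (collected): C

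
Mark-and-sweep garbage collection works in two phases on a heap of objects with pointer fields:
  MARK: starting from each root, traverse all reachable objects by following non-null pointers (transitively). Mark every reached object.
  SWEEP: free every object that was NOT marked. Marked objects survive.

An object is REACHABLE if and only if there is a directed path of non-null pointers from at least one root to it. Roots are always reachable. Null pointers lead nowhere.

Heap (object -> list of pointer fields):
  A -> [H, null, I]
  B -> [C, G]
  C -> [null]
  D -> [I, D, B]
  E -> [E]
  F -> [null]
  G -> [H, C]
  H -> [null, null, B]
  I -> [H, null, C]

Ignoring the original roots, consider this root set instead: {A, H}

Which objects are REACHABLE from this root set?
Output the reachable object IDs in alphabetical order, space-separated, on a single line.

Roots: A H
Mark A: refs=H null I, marked=A
Mark H: refs=null null B, marked=A H
Mark I: refs=H null C, marked=A H I
Mark B: refs=C G, marked=A B H I
Mark C: refs=null, marked=A B C H I
Mark G: refs=H C, marked=A B C G H I
Unmarked (collected): D E F

Answer: A B C G H I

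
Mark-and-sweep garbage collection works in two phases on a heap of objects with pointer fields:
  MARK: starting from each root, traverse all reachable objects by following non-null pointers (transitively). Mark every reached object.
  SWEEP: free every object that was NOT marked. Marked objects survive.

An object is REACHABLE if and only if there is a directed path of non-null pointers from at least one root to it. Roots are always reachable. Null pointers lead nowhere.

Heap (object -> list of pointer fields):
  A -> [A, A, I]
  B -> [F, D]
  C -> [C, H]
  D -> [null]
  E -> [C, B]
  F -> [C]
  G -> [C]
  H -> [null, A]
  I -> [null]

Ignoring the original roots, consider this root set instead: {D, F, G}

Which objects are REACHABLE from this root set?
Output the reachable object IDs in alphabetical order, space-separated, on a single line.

Roots: D F G
Mark D: refs=null, marked=D
Mark F: refs=C, marked=D F
Mark G: refs=C, marked=D F G
Mark C: refs=C H, marked=C D F G
Mark H: refs=null A, marked=C D F G H
Mark A: refs=A A I, marked=A C D F G H
Mark I: refs=null, marked=A C D F G H I
Unmarked (collected): B E

Answer: A C D F G H I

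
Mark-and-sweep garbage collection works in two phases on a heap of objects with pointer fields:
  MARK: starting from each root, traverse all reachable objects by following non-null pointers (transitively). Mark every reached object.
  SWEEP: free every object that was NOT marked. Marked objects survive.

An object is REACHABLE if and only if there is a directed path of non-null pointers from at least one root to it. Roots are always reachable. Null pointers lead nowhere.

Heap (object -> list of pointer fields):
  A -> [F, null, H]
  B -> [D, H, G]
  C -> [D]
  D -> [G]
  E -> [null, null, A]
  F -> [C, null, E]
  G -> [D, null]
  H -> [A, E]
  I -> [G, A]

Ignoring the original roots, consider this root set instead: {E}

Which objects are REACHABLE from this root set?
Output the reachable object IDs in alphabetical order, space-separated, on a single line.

Answer: A C D E F G H

Derivation:
Roots: E
Mark E: refs=null null A, marked=E
Mark A: refs=F null H, marked=A E
Mark F: refs=C null E, marked=A E F
Mark H: refs=A E, marked=A E F H
Mark C: refs=D, marked=A C E F H
Mark D: refs=G, marked=A C D E F H
Mark G: refs=D null, marked=A C D E F G H
Unmarked (collected): B I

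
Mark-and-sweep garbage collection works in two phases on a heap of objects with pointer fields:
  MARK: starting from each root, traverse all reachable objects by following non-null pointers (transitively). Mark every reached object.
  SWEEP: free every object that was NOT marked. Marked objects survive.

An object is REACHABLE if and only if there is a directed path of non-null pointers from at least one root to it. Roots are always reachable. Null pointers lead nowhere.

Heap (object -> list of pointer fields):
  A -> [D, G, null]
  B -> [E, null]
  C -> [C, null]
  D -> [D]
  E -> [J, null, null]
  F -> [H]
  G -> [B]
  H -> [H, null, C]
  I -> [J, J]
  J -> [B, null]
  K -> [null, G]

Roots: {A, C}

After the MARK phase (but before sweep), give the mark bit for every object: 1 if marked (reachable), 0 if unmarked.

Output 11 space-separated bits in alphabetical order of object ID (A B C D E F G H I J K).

Roots: A C
Mark A: refs=D G null, marked=A
Mark C: refs=C null, marked=A C
Mark D: refs=D, marked=A C D
Mark G: refs=B, marked=A C D G
Mark B: refs=E null, marked=A B C D G
Mark E: refs=J null null, marked=A B C D E G
Mark J: refs=B null, marked=A B C D E G J
Unmarked (collected): F H I K

Answer: 1 1 1 1 1 0 1 0 0 1 0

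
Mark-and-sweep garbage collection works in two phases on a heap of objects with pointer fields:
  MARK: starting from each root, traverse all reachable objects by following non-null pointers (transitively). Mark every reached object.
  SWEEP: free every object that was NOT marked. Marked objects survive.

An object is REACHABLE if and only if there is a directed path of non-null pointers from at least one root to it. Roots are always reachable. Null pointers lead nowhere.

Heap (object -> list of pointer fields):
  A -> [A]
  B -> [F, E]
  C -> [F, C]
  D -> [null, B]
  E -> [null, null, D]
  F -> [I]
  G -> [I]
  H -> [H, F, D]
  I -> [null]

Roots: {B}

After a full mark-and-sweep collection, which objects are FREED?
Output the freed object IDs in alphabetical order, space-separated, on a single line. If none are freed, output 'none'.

Roots: B
Mark B: refs=F E, marked=B
Mark F: refs=I, marked=B F
Mark E: refs=null null D, marked=B E F
Mark I: refs=null, marked=B E F I
Mark D: refs=null B, marked=B D E F I
Unmarked (collected): A C G H

Answer: A C G H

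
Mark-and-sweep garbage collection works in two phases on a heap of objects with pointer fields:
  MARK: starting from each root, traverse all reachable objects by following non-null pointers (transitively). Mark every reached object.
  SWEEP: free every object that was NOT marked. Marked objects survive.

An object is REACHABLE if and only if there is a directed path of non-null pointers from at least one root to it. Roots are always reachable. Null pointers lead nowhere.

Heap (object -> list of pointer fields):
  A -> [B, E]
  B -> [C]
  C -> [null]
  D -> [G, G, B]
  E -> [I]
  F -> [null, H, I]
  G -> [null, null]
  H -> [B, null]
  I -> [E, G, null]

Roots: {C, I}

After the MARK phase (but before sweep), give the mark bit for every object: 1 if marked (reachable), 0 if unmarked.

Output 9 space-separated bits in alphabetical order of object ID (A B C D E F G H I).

Roots: C I
Mark C: refs=null, marked=C
Mark I: refs=E G null, marked=C I
Mark E: refs=I, marked=C E I
Mark G: refs=null null, marked=C E G I
Unmarked (collected): A B D F H

Answer: 0 0 1 0 1 0 1 0 1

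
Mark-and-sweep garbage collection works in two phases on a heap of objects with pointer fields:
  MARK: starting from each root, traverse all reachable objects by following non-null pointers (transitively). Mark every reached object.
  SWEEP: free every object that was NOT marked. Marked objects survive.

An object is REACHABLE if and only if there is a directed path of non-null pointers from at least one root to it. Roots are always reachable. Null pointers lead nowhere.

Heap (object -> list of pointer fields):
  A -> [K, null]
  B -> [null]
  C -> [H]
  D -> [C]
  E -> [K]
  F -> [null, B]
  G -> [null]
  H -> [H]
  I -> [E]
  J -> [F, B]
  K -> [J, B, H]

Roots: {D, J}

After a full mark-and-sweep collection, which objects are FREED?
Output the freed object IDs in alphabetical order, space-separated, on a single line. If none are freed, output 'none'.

Answer: A E G I K

Derivation:
Roots: D J
Mark D: refs=C, marked=D
Mark J: refs=F B, marked=D J
Mark C: refs=H, marked=C D J
Mark F: refs=null B, marked=C D F J
Mark B: refs=null, marked=B C D F J
Mark H: refs=H, marked=B C D F H J
Unmarked (collected): A E G I K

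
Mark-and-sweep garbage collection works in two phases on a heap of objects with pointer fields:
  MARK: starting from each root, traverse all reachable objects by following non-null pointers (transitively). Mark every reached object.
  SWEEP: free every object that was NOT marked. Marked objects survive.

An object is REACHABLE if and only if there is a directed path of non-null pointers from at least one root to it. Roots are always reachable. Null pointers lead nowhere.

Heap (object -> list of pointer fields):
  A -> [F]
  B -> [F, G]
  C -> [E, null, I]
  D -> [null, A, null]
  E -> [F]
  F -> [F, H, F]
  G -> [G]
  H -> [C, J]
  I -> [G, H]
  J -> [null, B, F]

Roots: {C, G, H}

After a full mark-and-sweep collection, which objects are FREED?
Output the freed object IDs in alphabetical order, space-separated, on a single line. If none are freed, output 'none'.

Answer: A D

Derivation:
Roots: C G H
Mark C: refs=E null I, marked=C
Mark G: refs=G, marked=C G
Mark H: refs=C J, marked=C G H
Mark E: refs=F, marked=C E G H
Mark I: refs=G H, marked=C E G H I
Mark J: refs=null B F, marked=C E G H I J
Mark F: refs=F H F, marked=C E F G H I J
Mark B: refs=F G, marked=B C E F G H I J
Unmarked (collected): A D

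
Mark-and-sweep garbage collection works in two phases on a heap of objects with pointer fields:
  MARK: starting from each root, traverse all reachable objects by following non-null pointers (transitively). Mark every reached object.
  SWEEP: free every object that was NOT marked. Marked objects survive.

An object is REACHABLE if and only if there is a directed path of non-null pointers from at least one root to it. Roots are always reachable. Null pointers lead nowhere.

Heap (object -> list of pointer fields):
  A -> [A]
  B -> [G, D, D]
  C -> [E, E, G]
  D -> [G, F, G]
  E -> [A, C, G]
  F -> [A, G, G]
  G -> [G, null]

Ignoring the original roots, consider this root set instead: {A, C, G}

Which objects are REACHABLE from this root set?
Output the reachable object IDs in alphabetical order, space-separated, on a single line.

Roots: A C G
Mark A: refs=A, marked=A
Mark C: refs=E E G, marked=A C
Mark G: refs=G null, marked=A C G
Mark E: refs=A C G, marked=A C E G
Unmarked (collected): B D F

Answer: A C E G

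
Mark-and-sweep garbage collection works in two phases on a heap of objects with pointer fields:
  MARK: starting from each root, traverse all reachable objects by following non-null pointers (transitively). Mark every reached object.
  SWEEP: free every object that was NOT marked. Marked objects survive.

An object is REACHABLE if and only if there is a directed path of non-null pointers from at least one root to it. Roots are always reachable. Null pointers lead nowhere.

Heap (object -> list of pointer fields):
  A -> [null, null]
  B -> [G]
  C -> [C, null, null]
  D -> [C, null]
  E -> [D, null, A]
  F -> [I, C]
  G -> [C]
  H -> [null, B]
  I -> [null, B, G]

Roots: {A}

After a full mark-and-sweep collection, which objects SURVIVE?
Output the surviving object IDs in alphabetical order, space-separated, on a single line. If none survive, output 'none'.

Answer: A

Derivation:
Roots: A
Mark A: refs=null null, marked=A
Unmarked (collected): B C D E F G H I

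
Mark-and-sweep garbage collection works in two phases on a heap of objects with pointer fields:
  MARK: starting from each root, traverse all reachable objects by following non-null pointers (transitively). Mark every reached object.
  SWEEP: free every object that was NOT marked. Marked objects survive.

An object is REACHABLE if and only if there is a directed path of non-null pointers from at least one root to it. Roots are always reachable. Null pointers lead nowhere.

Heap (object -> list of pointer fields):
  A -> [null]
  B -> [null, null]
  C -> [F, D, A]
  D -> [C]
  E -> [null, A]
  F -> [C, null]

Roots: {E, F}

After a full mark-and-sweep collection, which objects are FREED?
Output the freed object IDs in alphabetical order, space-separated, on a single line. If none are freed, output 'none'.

Answer: B

Derivation:
Roots: E F
Mark E: refs=null A, marked=E
Mark F: refs=C null, marked=E F
Mark A: refs=null, marked=A E F
Mark C: refs=F D A, marked=A C E F
Mark D: refs=C, marked=A C D E F
Unmarked (collected): B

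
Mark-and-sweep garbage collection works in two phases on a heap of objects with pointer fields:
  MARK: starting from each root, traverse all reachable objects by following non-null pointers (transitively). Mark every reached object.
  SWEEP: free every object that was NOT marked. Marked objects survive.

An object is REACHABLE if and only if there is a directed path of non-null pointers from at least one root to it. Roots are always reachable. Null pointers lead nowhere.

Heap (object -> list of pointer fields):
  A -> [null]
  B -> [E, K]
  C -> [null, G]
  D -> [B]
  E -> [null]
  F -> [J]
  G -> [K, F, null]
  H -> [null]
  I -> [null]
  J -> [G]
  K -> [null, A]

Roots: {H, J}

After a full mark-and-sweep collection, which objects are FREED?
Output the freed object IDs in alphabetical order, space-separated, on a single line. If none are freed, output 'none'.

Answer: B C D E I

Derivation:
Roots: H J
Mark H: refs=null, marked=H
Mark J: refs=G, marked=H J
Mark G: refs=K F null, marked=G H J
Mark K: refs=null A, marked=G H J K
Mark F: refs=J, marked=F G H J K
Mark A: refs=null, marked=A F G H J K
Unmarked (collected): B C D E I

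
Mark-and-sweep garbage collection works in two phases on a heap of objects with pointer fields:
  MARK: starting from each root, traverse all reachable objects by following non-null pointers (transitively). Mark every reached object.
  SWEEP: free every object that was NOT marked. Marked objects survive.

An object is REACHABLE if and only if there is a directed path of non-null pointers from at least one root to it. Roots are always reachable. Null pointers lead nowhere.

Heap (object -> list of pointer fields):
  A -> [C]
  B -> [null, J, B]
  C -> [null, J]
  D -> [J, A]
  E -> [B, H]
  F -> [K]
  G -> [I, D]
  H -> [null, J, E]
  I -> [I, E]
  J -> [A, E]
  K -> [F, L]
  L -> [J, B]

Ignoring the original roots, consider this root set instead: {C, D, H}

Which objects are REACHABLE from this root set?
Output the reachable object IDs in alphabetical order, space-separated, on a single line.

Roots: C D H
Mark C: refs=null J, marked=C
Mark D: refs=J A, marked=C D
Mark H: refs=null J E, marked=C D H
Mark J: refs=A E, marked=C D H J
Mark A: refs=C, marked=A C D H J
Mark E: refs=B H, marked=A C D E H J
Mark B: refs=null J B, marked=A B C D E H J
Unmarked (collected): F G I K L

Answer: A B C D E H J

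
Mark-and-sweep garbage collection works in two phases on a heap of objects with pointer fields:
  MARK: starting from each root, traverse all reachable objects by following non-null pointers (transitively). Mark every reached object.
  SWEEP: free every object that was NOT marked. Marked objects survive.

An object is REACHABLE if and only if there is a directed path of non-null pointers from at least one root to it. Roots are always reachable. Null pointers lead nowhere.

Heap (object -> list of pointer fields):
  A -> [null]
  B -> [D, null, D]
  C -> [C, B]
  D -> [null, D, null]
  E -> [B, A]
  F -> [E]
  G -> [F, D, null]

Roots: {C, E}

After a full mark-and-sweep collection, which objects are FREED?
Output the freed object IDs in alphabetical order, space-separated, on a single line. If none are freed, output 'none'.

Answer: F G

Derivation:
Roots: C E
Mark C: refs=C B, marked=C
Mark E: refs=B A, marked=C E
Mark B: refs=D null D, marked=B C E
Mark A: refs=null, marked=A B C E
Mark D: refs=null D null, marked=A B C D E
Unmarked (collected): F G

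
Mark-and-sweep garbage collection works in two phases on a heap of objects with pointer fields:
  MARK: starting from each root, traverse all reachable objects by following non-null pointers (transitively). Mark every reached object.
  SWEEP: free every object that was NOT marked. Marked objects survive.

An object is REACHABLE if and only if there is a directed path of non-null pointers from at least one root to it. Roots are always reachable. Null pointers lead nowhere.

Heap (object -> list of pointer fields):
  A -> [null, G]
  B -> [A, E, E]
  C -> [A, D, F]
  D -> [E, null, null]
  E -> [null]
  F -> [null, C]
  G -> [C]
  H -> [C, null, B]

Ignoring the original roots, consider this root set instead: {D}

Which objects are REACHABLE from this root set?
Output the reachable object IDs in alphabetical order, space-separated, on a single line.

Roots: D
Mark D: refs=E null null, marked=D
Mark E: refs=null, marked=D E
Unmarked (collected): A B C F G H

Answer: D E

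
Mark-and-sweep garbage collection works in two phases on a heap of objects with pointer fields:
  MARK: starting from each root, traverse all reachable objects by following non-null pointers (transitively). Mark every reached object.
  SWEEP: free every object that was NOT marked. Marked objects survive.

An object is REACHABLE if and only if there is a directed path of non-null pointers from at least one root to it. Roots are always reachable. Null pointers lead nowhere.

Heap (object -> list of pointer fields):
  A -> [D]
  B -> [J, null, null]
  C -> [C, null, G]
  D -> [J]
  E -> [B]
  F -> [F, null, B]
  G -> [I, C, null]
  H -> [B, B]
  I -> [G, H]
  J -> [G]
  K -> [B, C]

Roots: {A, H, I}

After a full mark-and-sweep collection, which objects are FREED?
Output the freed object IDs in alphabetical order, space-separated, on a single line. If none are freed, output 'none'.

Answer: E F K

Derivation:
Roots: A H I
Mark A: refs=D, marked=A
Mark H: refs=B B, marked=A H
Mark I: refs=G H, marked=A H I
Mark D: refs=J, marked=A D H I
Mark B: refs=J null null, marked=A B D H I
Mark G: refs=I C null, marked=A B D G H I
Mark J: refs=G, marked=A B D G H I J
Mark C: refs=C null G, marked=A B C D G H I J
Unmarked (collected): E F K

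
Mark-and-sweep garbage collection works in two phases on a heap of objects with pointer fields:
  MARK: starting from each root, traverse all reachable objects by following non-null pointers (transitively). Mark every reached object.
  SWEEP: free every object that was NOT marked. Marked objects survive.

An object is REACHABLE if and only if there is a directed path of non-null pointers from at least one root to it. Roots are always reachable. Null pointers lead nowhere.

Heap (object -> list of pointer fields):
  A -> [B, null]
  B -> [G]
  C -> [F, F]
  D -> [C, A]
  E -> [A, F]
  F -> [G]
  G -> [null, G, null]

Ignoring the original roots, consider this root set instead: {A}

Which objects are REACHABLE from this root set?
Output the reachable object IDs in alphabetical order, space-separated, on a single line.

Answer: A B G

Derivation:
Roots: A
Mark A: refs=B null, marked=A
Mark B: refs=G, marked=A B
Mark G: refs=null G null, marked=A B G
Unmarked (collected): C D E F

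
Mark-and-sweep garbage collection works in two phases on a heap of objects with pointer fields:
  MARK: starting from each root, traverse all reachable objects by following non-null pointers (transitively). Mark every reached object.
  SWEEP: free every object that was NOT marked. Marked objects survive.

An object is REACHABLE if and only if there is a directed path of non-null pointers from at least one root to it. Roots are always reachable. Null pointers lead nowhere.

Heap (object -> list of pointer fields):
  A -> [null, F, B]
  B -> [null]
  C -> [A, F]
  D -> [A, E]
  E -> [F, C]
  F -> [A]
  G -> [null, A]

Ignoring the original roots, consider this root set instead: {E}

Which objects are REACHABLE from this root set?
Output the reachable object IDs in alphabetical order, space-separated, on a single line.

Roots: E
Mark E: refs=F C, marked=E
Mark F: refs=A, marked=E F
Mark C: refs=A F, marked=C E F
Mark A: refs=null F B, marked=A C E F
Mark B: refs=null, marked=A B C E F
Unmarked (collected): D G

Answer: A B C E F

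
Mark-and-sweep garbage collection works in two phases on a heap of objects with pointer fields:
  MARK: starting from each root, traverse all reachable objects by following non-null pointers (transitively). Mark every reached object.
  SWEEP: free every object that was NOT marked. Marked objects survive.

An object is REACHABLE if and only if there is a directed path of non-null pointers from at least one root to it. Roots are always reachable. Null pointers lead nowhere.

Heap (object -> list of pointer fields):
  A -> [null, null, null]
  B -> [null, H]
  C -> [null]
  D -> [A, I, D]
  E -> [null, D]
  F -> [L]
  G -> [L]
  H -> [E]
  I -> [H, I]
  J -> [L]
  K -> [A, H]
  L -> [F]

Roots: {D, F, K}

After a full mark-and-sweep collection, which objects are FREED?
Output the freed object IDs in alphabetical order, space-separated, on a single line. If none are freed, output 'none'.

Answer: B C G J

Derivation:
Roots: D F K
Mark D: refs=A I D, marked=D
Mark F: refs=L, marked=D F
Mark K: refs=A H, marked=D F K
Mark A: refs=null null null, marked=A D F K
Mark I: refs=H I, marked=A D F I K
Mark L: refs=F, marked=A D F I K L
Mark H: refs=E, marked=A D F H I K L
Mark E: refs=null D, marked=A D E F H I K L
Unmarked (collected): B C G J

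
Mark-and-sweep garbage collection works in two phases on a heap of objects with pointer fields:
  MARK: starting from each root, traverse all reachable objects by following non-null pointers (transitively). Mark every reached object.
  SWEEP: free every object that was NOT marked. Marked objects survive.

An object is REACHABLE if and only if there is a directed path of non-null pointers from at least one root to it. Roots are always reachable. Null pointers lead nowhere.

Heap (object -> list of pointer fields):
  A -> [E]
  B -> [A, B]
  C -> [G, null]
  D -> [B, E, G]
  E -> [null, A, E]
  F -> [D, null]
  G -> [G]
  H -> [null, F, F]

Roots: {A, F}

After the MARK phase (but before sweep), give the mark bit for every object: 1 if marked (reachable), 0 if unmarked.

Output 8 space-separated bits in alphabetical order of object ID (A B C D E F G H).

Roots: A F
Mark A: refs=E, marked=A
Mark F: refs=D null, marked=A F
Mark E: refs=null A E, marked=A E F
Mark D: refs=B E G, marked=A D E F
Mark B: refs=A B, marked=A B D E F
Mark G: refs=G, marked=A B D E F G
Unmarked (collected): C H

Answer: 1 1 0 1 1 1 1 0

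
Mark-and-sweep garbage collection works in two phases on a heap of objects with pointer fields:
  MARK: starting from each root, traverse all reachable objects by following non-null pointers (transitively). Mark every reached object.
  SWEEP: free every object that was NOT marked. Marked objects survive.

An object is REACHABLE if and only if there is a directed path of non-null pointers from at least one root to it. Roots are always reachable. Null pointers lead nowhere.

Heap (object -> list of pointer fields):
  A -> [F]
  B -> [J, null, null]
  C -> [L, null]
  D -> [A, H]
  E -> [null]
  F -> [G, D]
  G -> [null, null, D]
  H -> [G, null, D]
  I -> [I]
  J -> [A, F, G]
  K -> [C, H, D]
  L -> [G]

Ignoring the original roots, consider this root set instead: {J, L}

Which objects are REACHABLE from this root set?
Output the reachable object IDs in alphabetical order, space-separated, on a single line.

Roots: J L
Mark J: refs=A F G, marked=J
Mark L: refs=G, marked=J L
Mark A: refs=F, marked=A J L
Mark F: refs=G D, marked=A F J L
Mark G: refs=null null D, marked=A F G J L
Mark D: refs=A H, marked=A D F G J L
Mark H: refs=G null D, marked=A D F G H J L
Unmarked (collected): B C E I K

Answer: A D F G H J L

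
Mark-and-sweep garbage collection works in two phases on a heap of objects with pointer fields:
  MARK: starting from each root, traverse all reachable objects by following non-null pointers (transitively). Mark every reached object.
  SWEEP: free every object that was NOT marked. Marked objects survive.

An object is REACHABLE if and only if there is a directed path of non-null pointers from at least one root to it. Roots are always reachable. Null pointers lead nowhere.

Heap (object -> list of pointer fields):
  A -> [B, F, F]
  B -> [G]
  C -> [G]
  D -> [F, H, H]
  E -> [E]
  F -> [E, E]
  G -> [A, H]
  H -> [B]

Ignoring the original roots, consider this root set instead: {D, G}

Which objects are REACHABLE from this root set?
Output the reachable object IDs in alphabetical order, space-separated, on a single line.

Answer: A B D E F G H

Derivation:
Roots: D G
Mark D: refs=F H H, marked=D
Mark G: refs=A H, marked=D G
Mark F: refs=E E, marked=D F G
Mark H: refs=B, marked=D F G H
Mark A: refs=B F F, marked=A D F G H
Mark E: refs=E, marked=A D E F G H
Mark B: refs=G, marked=A B D E F G H
Unmarked (collected): C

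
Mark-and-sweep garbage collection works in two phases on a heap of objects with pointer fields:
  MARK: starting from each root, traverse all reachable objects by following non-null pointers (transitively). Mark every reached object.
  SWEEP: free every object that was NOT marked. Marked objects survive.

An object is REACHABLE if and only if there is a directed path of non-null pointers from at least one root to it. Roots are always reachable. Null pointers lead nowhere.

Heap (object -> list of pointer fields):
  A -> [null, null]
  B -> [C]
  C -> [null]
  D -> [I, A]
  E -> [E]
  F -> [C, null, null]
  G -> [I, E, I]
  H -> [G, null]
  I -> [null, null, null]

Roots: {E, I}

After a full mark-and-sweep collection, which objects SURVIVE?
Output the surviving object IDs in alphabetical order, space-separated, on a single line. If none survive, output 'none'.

Roots: E I
Mark E: refs=E, marked=E
Mark I: refs=null null null, marked=E I
Unmarked (collected): A B C D F G H

Answer: E I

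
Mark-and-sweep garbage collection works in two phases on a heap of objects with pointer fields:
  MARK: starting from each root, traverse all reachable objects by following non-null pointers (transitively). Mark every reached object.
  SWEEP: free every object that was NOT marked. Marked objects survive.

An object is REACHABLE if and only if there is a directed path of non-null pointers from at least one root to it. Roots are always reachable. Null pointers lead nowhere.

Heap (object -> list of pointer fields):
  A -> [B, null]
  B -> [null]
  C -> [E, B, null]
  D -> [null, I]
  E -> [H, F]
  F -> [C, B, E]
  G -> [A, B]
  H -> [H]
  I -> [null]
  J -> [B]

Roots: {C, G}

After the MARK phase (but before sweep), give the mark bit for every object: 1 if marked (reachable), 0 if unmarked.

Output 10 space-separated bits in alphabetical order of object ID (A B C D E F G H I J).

Roots: C G
Mark C: refs=E B null, marked=C
Mark G: refs=A B, marked=C G
Mark E: refs=H F, marked=C E G
Mark B: refs=null, marked=B C E G
Mark A: refs=B null, marked=A B C E G
Mark H: refs=H, marked=A B C E G H
Mark F: refs=C B E, marked=A B C E F G H
Unmarked (collected): D I J

Answer: 1 1 1 0 1 1 1 1 0 0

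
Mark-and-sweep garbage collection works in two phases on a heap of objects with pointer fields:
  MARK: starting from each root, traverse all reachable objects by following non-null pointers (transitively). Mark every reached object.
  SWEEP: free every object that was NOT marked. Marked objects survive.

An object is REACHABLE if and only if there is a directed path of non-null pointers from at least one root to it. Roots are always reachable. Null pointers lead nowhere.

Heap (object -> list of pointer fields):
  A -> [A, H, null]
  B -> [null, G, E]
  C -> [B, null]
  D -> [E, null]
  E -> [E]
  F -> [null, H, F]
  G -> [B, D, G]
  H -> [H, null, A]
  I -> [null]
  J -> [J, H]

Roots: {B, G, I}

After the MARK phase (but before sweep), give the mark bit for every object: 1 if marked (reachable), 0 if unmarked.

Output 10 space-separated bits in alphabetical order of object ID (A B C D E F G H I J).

Roots: B G I
Mark B: refs=null G E, marked=B
Mark G: refs=B D G, marked=B G
Mark I: refs=null, marked=B G I
Mark E: refs=E, marked=B E G I
Mark D: refs=E null, marked=B D E G I
Unmarked (collected): A C F H J

Answer: 0 1 0 1 1 0 1 0 1 0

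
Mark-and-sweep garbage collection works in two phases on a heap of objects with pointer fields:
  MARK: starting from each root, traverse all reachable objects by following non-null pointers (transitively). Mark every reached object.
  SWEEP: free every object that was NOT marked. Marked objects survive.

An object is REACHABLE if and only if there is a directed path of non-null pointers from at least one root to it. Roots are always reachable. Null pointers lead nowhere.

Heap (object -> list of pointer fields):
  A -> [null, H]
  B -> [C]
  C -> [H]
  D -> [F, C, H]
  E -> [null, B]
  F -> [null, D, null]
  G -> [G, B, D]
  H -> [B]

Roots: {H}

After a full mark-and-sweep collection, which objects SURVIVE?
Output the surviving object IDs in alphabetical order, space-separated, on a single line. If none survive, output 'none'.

Answer: B C H

Derivation:
Roots: H
Mark H: refs=B, marked=H
Mark B: refs=C, marked=B H
Mark C: refs=H, marked=B C H
Unmarked (collected): A D E F G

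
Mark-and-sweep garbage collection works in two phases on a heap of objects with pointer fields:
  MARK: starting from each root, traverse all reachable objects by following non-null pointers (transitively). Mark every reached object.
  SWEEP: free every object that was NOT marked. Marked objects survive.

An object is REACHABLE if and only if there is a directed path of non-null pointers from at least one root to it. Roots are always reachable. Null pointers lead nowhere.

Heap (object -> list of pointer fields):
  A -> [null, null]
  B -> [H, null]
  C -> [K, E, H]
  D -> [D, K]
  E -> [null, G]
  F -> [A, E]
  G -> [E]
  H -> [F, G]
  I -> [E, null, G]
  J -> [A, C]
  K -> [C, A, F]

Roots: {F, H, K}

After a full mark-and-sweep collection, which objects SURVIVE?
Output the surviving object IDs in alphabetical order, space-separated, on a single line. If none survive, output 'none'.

Roots: F H K
Mark F: refs=A E, marked=F
Mark H: refs=F G, marked=F H
Mark K: refs=C A F, marked=F H K
Mark A: refs=null null, marked=A F H K
Mark E: refs=null G, marked=A E F H K
Mark G: refs=E, marked=A E F G H K
Mark C: refs=K E H, marked=A C E F G H K
Unmarked (collected): B D I J

Answer: A C E F G H K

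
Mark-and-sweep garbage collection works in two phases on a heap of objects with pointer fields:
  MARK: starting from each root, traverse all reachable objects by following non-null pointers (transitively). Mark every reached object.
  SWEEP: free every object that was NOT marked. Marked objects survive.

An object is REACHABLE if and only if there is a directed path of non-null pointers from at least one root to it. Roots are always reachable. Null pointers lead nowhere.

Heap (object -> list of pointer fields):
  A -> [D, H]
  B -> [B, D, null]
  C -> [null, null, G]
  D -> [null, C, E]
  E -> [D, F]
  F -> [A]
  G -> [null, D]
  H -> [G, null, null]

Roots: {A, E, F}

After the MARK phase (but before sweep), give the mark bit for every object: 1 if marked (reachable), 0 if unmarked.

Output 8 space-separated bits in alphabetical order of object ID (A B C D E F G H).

Answer: 1 0 1 1 1 1 1 1

Derivation:
Roots: A E F
Mark A: refs=D H, marked=A
Mark E: refs=D F, marked=A E
Mark F: refs=A, marked=A E F
Mark D: refs=null C E, marked=A D E F
Mark H: refs=G null null, marked=A D E F H
Mark C: refs=null null G, marked=A C D E F H
Mark G: refs=null D, marked=A C D E F G H
Unmarked (collected): B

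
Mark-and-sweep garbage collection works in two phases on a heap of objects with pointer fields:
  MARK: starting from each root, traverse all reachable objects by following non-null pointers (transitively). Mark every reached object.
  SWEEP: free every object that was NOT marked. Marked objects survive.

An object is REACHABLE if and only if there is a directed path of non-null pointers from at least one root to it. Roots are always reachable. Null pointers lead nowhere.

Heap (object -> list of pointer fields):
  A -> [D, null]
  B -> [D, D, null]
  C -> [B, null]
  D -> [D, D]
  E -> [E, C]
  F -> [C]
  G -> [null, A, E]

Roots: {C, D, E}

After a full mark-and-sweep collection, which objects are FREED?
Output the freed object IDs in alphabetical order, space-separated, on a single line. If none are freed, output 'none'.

Answer: A F G

Derivation:
Roots: C D E
Mark C: refs=B null, marked=C
Mark D: refs=D D, marked=C D
Mark E: refs=E C, marked=C D E
Mark B: refs=D D null, marked=B C D E
Unmarked (collected): A F G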